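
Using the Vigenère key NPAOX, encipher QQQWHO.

DFQKEB

Repeat the key across the message: NPAOXN
Q(16)+N(13): 29≡3 → D
Q(16)+P(15): 31≡5 → F
Q(16)+A(0): 16 → Q
W(22)+O(14): 36≡10 → K
H(7)+X(23): 30≡4 → E
O(14)+N(13): 27≡1 → B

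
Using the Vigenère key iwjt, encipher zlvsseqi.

Repeat the key across the message: iwjtiwjt
z(25)+i(8): 33≡7 → h
l(11)+w(22): 33≡7 → h
v(21)+j(9): 30≡4 → e
s(18)+t(19): 37≡11 → l
s(18)+i(8): 26≡0 → a
e(4)+w(22): 26≡0 → a
q(16)+j(9): 25 → z
i(8)+t(19): 27≡1 → b

hhelaazb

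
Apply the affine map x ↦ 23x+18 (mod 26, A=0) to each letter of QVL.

Q(16): 23·16+18=386≡22 → W
V(21): 23·21+18=501≡7 → H
L(11): 23·11+18=271≡11 → L

WHL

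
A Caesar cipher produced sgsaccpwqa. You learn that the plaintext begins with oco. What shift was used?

From the crib: s(18)−o(14)=4, so the shift is 4.

4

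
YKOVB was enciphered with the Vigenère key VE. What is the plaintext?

Repeat the key across the ciphertext: VEVEV
Y(24)−V(21): 3 → D
K(10)−E(4): 6 → G
O(14)−V(21): -7≡19 → T
V(21)−E(4): 17 → R
B(1)−V(21): -20≡6 → G

DGTRG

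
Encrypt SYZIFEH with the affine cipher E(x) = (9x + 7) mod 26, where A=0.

S(18): 9·18+7=169≡13 → N
Y(24): 9·24+7=223≡15 → P
Z(25): 9·25+7=232≡24 → Y
I(8): 9·8+7=79≡1 → B
F(5): 9·5+7=52≡0 → A
E(4): 9·4+7=43≡17 → R
H(7): 9·7+7=70≡18 → S

NPYBARS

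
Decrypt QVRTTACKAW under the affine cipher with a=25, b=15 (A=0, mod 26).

The inverse of 25 mod 26 is 25, since 25·25=625≡1. Apply D(y)=25·(y−15) mod 26:
Q(16): 25·(16−15)=25 → Z
V(21): 25·(21−15)=150≡20 → U
R(17): 25·(17−15)=50≡24 → Y
T(19): 25·(19−15)=100≡22 → W
T(19): 25·(19−15)=100≡22 → W
A(0): 25·(0−15)=-375≡15 → P
C(2): 25·(2−15)=-325≡13 → N
K(10): 25·(10−15)=-125≡5 → F
A(0): 25·(0−15)=-375≡15 → P
W(22): 25·(22−15)=175≡19 → T

ZUYWWPNFPT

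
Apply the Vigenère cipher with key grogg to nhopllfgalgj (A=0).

Repeat the key across the message: grogggrogggr
n(13)+g(6): 19 → t
h(7)+r(17): 24 → y
o(14)+o(14): 28≡2 → c
p(15)+g(6): 21 → v
l(11)+g(6): 17 → r
l(11)+g(6): 17 → r
f(5)+r(17): 22 → w
g(6)+o(14): 20 → u
a(0)+g(6): 6 → g
l(11)+g(6): 17 → r
g(6)+g(6): 12 → m
j(9)+r(17): 26≡0 → a

tycvrrwugrma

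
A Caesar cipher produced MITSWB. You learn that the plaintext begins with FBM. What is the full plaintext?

From the crib: M(12)−F(5)=7, so the shift is 7.
Subtract 7 from each ciphertext letter:
M(12): 12−7=5 → F
I(8): 8−7=1 → B
T(19): 19−7=12 → M
S(18): 18−7=11 → L
W(22): 22−7=15 → P
B(1): 1−7=-6≡20 → U

FBMLPU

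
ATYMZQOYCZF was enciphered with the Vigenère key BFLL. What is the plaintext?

ZONBYLDNBUU

Repeat the key across the ciphertext: BFLLBFLLBFL
A(0)−B(1): -1≡25 → Z
T(19)−F(5): 14 → O
Y(24)−L(11): 13 → N
M(12)−L(11): 1 → B
Z(25)−B(1): 24 → Y
Q(16)−F(5): 11 → L
O(14)−L(11): 3 → D
Y(24)−L(11): 13 → N
C(2)−B(1): 1 → B
Z(25)−F(5): 20 → U
F(5)−L(11): -6≡20 → U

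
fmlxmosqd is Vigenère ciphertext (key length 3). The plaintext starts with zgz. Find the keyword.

ggm

Subtract each crib letter from the matching ciphertext letter (mod 26):
f(5)−z(25)=-20≡6 → g
m(12)−g(6)=6 → g
l(11)−z(25)=-14≡12 → m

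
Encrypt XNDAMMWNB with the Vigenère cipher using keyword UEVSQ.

RRYSCGAIT

Repeat the key across the message: UEVSQUEVS
X(23)+U(20): 43≡17 → R
N(13)+E(4): 17 → R
D(3)+V(21): 24 → Y
A(0)+S(18): 18 → S
M(12)+Q(16): 28≡2 → C
M(12)+U(20): 32≡6 → G
W(22)+E(4): 26≡0 → A
N(13)+V(21): 34≡8 → I
B(1)+S(18): 19 → T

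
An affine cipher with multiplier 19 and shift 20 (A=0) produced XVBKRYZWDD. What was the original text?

The inverse of 19 mod 26 is 11, since 19·11=209≡1. Apply D(y)=11·(y−20) mod 26:
X(23): 11·(23−20)=33≡7 → H
V(21): 11·(21−20)=11 → L
B(1): 11·(1−20)=-209≡25 → Z
K(10): 11·(10−20)=-110≡20 → U
R(17): 11·(17−20)=-33≡19 → T
Y(24): 11·(24−20)=44≡18 → S
Z(25): 11·(25−20)=55≡3 → D
W(22): 11·(22−20)=22 → W
D(3): 11·(3−20)=-187≡21 → V
D(3): 11·(3−20)=-187≡21 → V

HLZUTSDWVV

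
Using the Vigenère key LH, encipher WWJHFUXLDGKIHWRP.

Repeat the key across the message: LHLHLHLHLHLHLHLH
W(22)+L(11): 33≡7 → H
W(22)+H(7): 29≡3 → D
J(9)+L(11): 20 → U
H(7)+H(7): 14 → O
F(5)+L(11): 16 → Q
U(20)+H(7): 27≡1 → B
X(23)+L(11): 34≡8 → I
L(11)+H(7): 18 → S
D(3)+L(11): 14 → O
G(6)+H(7): 13 → N
K(10)+L(11): 21 → V
I(8)+H(7): 15 → P
H(7)+L(11): 18 → S
W(22)+H(7): 29≡3 → D
R(17)+L(11): 28≡2 → C
P(15)+H(7): 22 → W

HDUOQBISONVPSDCW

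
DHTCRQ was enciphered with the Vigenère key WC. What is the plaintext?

Repeat the key across the ciphertext: WCWCWC
D(3)−W(22): -19≡7 → H
H(7)−C(2): 5 → F
T(19)−W(22): -3≡23 → X
C(2)−C(2): 0 → A
R(17)−W(22): -5≡21 → V
Q(16)−C(2): 14 → O

HFXAVO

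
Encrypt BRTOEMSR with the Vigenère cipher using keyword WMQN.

Repeat the key across the message: WMQNWMQN
B(1)+W(22): 23 → X
R(17)+M(12): 29≡3 → D
T(19)+Q(16): 35≡9 → J
O(14)+N(13): 27≡1 → B
E(4)+W(22): 26≡0 → A
M(12)+M(12): 24 → Y
S(18)+Q(16): 34≡8 → I
R(17)+N(13): 30≡4 → E

XDJBAYIE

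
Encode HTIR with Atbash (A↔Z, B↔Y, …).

SGRI

H(7) → S(18)
T(19) → G(6)
I(8) → R(17)
R(17) → I(8)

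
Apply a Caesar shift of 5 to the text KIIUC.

PNNZH

K(10): 10+5=15 → P
I(8): 8+5=13 → N
I(8): 8+5=13 → N
U(20): 20+5=25 → Z
C(2): 2+5=7 → H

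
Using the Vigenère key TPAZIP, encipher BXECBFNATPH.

Repeat the key across the message: TPAZIPTPAZI
B(1)+T(19): 20 → U
X(23)+P(15): 38≡12 → M
E(4)+A(0): 4 → E
C(2)+Z(25): 27≡1 → B
B(1)+I(8): 9 → J
F(5)+P(15): 20 → U
N(13)+T(19): 32≡6 → G
A(0)+P(15): 15 → P
T(19)+A(0): 19 → T
P(15)+Z(25): 40≡14 → O
H(7)+I(8): 15 → P

UMEBJUGPTOP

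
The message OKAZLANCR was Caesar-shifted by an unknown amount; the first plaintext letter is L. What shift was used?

From the crib: O(14)−L(11)=3, so the shift is 3.

3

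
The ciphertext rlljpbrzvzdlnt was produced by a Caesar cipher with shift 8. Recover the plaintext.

r(17): 17−8=9 → j
l(11): 11−8=3 → d
l(11): 11−8=3 → d
j(9): 9−8=1 → b
p(15): 15−8=7 → h
b(1): 1−8=-7≡19 → t
r(17): 17−8=9 → j
z(25): 25−8=17 → r
v(21): 21−8=13 → n
z(25): 25−8=17 → r
d(3): 3−8=-5≡21 → v
l(11): 11−8=3 → d
n(13): 13−8=5 → f
t(19): 19−8=11 → l

jddbhtjrnrvdfl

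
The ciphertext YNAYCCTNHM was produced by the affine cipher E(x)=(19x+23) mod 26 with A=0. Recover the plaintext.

LUHLDDIUGJ

The inverse of 19 mod 26 is 11, since 19·11=209≡1. Apply D(y)=11·(y−23) mod 26:
Y(24): 11·(24−23)=11 → L
N(13): 11·(13−23)=-110≡20 → U
A(0): 11·(0−23)=-253≡7 → H
Y(24): 11·(24−23)=11 → L
C(2): 11·(2−23)=-231≡3 → D
C(2): 11·(2−23)=-231≡3 → D
T(19): 11·(19−23)=-44≡8 → I
N(13): 11·(13−23)=-110≡20 → U
H(7): 11·(7−23)=-176≡6 → G
M(12): 11·(12−23)=-121≡9 → J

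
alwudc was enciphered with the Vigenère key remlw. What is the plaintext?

jhkjhl

Repeat the key across the ciphertext: remlwr
a(0)−r(17): -17≡9 → j
l(11)−e(4): 7 → h
w(22)−m(12): 10 → k
u(20)−l(11): 9 → j
d(3)−w(22): -19≡7 → h
c(2)−r(17): -15≡11 → l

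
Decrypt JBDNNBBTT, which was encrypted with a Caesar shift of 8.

BTVFFTTLL

J(9): 9−8=1 → B
B(1): 1−8=-7≡19 → T
D(3): 3−8=-5≡21 → V
N(13): 13−8=5 → F
N(13): 13−8=5 → F
B(1): 1−8=-7≡19 → T
B(1): 1−8=-7≡19 → T
T(19): 19−8=11 → L
T(19): 19−8=11 → L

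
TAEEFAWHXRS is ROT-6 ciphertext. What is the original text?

NUYYZUQBRLM

T(19): 19−6=13 → N
A(0): 0−6=-6≡20 → U
E(4): 4−6=-2≡24 → Y
E(4): 4−6=-2≡24 → Y
F(5): 5−6=-1≡25 → Z
A(0): 0−6=-6≡20 → U
W(22): 22−6=16 → Q
H(7): 7−6=1 → B
X(23): 23−6=17 → R
R(17): 17−6=11 → L
S(18): 18−6=12 → M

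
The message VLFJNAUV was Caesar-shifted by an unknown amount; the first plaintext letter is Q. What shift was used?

From the crib: V(21)−Q(16)=5, so the shift is 5.

5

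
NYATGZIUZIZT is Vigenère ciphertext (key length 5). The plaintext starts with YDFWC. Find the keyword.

PVVXE

Subtract each crib letter from the matching ciphertext letter (mod 26):
N(13)−Y(24)=-11≡15 → P
Y(24)−D(3)=21 → V
A(0)−F(5)=-5≡21 → V
T(19)−W(22)=-3≡23 → X
G(6)−C(2)=4 → E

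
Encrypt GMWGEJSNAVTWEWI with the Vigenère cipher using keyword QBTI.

Repeat the key across the message: QBTIQBTIQBTIQBT
G(6)+Q(16): 22 → W
M(12)+B(1): 13 → N
W(22)+T(19): 41≡15 → P
G(6)+I(8): 14 → O
E(4)+Q(16): 20 → U
J(9)+B(1): 10 → K
S(18)+T(19): 37≡11 → L
N(13)+I(8): 21 → V
A(0)+Q(16): 16 → Q
V(21)+B(1): 22 → W
T(19)+T(19): 38≡12 → M
W(22)+I(8): 30≡4 → E
E(4)+Q(16): 20 → U
W(22)+B(1): 23 → X
I(8)+T(19): 27≡1 → B

WNPOUKLVQWMEUXB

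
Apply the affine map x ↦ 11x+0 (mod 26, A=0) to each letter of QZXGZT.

Q(16): 11·16+0=176≡20 → U
Z(25): 11·25+0=275≡15 → P
X(23): 11·23+0=253≡19 → T
G(6): 11·6+0=66≡14 → O
Z(25): 11·25+0=275≡15 → P
T(19): 11·19+0=209≡1 → B

UPTOPB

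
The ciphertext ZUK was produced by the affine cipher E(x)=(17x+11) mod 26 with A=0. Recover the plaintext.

KZD

The inverse of 17 mod 26 is 23, since 17·23=391≡1. Apply D(y)=23·(y−11) mod 26:
Z(25): 23·(25−11)=322≡10 → K
U(20): 23·(20−11)=207≡25 → Z
K(10): 23·(10−11)=-23≡3 → D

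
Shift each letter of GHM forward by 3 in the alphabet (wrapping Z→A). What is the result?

JKP

G(6): 6+3=9 → J
H(7): 7+3=10 → K
M(12): 12+3=15 → P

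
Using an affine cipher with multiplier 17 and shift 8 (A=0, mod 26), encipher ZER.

RYL

Z(25): 17·25+8=433≡17 → R
E(4): 17·4+8=76≡24 → Y
R(17): 17·17+8=297≡11 → L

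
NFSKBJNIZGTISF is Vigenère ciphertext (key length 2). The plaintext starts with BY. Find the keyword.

Subtract each crib letter from the matching ciphertext letter (mod 26):
N(13)−B(1)=12 → M
F(5)−Y(24)=-19≡7 → H

MH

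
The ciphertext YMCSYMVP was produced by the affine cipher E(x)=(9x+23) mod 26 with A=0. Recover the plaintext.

The inverse of 9 mod 26 is 3, since 9·3=27≡1. Apply D(y)=3·(y−23) mod 26:
Y(24): 3·(24−23)=3 → D
M(12): 3·(12−23)=-33≡19 → T
C(2): 3·(2−23)=-63≡15 → P
S(18): 3·(18−23)=-15≡11 → L
Y(24): 3·(24−23)=3 → D
M(12): 3·(12−23)=-33≡19 → T
V(21): 3·(21−23)=-6≡20 → U
P(15): 3·(15−23)=-24≡2 → C

DTPLDTUC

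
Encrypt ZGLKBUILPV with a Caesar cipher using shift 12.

LSXWNGUXBH

Z(25): 25+12=37≡11 → L
G(6): 6+12=18 → S
L(11): 11+12=23 → X
K(10): 10+12=22 → W
B(1): 1+12=13 → N
U(20): 20+12=32≡6 → G
I(8): 8+12=20 → U
L(11): 11+12=23 → X
P(15): 15+12=27≡1 → B
V(21): 21+12=33≡7 → H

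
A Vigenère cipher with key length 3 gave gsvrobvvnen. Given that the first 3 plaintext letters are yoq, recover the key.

Subtract each crib letter from the matching ciphertext letter (mod 26):
g(6)−y(24)=-18≡8 → i
s(18)−o(14)=4 → e
v(21)−q(16)=5 → f

ief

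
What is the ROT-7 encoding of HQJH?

H(7): 7+7=14 → O
Q(16): 16+7=23 → X
J(9): 9+7=16 → Q
H(7): 7+7=14 → O

OXQO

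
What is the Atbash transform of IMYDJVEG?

RNBWQEVT

I(8) → R(17)
M(12) → N(13)
Y(24) → B(1)
D(3) → W(22)
J(9) → Q(16)
V(21) → E(4)
E(4) → V(21)
G(6) → T(19)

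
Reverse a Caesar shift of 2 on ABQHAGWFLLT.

A(0): 0−2=-2≡24 → Y
B(1): 1−2=-1≡25 → Z
Q(16): 16−2=14 → O
H(7): 7−2=5 → F
A(0): 0−2=-2≡24 → Y
G(6): 6−2=4 → E
W(22): 22−2=20 → U
F(5): 5−2=3 → D
L(11): 11−2=9 → J
L(11): 11−2=9 → J
T(19): 19−2=17 → R

YZOFYEUDJJR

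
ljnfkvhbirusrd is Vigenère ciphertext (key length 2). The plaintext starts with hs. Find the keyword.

Subtract each crib letter from the matching ciphertext letter (mod 26):
l(11)−h(7)=4 → e
j(9)−s(18)=-9≡17 → r

er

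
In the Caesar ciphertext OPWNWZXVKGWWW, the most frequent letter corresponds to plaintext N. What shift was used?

The most frequent ciphertext letter is W (appears 5 times).
W is position 22; N is position 13.
Shift = 9.

9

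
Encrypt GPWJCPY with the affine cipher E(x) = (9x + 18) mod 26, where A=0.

G(6): 9·6+18=72≡20 → U
P(15): 9·15+18=153≡23 → X
W(22): 9·22+18=216≡8 → I
J(9): 9·9+18=99≡21 → V
C(2): 9·2+18=36≡10 → K
P(15): 9·15+18=153≡23 → X
Y(24): 9·24+18=234≡0 → A

UXIVKXA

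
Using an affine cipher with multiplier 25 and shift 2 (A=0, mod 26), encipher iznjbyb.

udptbeb

i(8): 25·8+2=202≡20 → u
z(25): 25·25+2=627≡3 → d
n(13): 25·13+2=327≡15 → p
j(9): 25·9+2=227≡19 → t
b(1): 25·1+2=27≡1 → b
y(24): 25·24+2=602≡4 → e
b(1): 25·1+2=27≡1 → b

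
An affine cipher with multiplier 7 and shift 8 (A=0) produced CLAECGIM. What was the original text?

OTKSOWAI

The inverse of 7 mod 26 is 15, since 7·15=105≡1. Apply D(y)=15·(y−8) mod 26:
C(2): 15·(2−8)=-90≡14 → O
L(11): 15·(11−8)=45≡19 → T
A(0): 15·(0−8)=-120≡10 → K
E(4): 15·(4−8)=-60≡18 → S
C(2): 15·(2−8)=-90≡14 → O
G(6): 15·(6−8)=-30≡22 → W
I(8): 15·(8−8)=0 → A
M(12): 15·(12−8)=60≡8 → I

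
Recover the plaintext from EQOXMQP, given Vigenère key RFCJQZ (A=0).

Repeat the key across the ciphertext: RFCJQZR
E(4)−R(17): -13≡13 → N
Q(16)−F(5): 11 → L
O(14)−C(2): 12 → M
X(23)−J(9): 14 → O
M(12)−Q(16): -4≡22 → W
Q(16)−Z(25): -9≡17 → R
P(15)−R(17): -2≡24 → Y

NLMOWRY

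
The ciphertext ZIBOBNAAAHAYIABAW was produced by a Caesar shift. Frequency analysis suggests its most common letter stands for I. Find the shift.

18

The most frequent ciphertext letter is A (appears 6 times).
A is position 0; I is position 8.
Shift = -8≡18.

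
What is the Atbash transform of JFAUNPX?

QUZFMKC

J(9) → Q(16)
F(5) → U(20)
A(0) → Z(25)
U(20) → F(5)
N(13) → M(12)
P(15) → K(10)
X(23) → C(2)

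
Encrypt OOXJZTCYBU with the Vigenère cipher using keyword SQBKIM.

Repeat the key across the message: SQBKIMSQBK
O(14)+S(18): 32≡6 → G
O(14)+Q(16): 30≡4 → E
X(23)+B(1): 24 → Y
J(9)+K(10): 19 → T
Z(25)+I(8): 33≡7 → H
T(19)+M(12): 31≡5 → F
C(2)+S(18): 20 → U
Y(24)+Q(16): 40≡14 → O
B(1)+B(1): 2 → C
U(20)+K(10): 30≡4 → E

GEYTHFUOCE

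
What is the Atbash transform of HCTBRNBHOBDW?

SXGYIMYSLYWD

H(7) → S(18)
C(2) → X(23)
T(19) → G(6)
B(1) → Y(24)
R(17) → I(8)
N(13) → M(12)
B(1) → Y(24)
H(7) → S(18)
O(14) → L(11)
B(1) → Y(24)
D(3) → W(22)
W(22) → D(3)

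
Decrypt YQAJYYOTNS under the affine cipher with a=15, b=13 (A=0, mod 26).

ZVNYZZHQAJ

The inverse of 15 mod 26 is 7, since 15·7=105≡1. Apply D(y)=7·(y−13) mod 26:
Y(24): 7·(24−13)=77≡25 → Z
Q(16): 7·(16−13)=21 → V
A(0): 7·(0−13)=-91≡13 → N
J(9): 7·(9−13)=-28≡24 → Y
Y(24): 7·(24−13)=77≡25 → Z
Y(24): 7·(24−13)=77≡25 → Z
O(14): 7·(14−13)=7 → H
T(19): 7·(19−13)=42≡16 → Q
N(13): 7·(13−13)=0 → A
S(18): 7·(18−13)=35≡9 → J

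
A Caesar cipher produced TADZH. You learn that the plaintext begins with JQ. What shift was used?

10

From the crib: T(19)−J(9)=10, so the shift is 10.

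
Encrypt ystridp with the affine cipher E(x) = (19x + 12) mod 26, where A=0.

aqjxirl

y(24): 19·24+12=468≡0 → a
s(18): 19·18+12=354≡16 → q
t(19): 19·19+12=373≡9 → j
r(17): 19·17+12=335≡23 → x
i(8): 19·8+12=164≡8 → i
d(3): 19·3+12=69≡17 → r
p(15): 19·15+12=297≡11 → l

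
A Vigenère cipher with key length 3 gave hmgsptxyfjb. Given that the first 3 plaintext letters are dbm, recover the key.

elu

Subtract each crib letter from the matching ciphertext letter (mod 26):
h(7)−d(3)=4 → e
m(12)−b(1)=11 → l
g(6)−m(12)=-6≡20 → u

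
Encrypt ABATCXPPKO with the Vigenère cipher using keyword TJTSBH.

Repeat the key across the message: TJTSBHTJTS
A(0)+T(19): 19 → T
B(1)+J(9): 10 → K
A(0)+T(19): 19 → T
T(19)+S(18): 37≡11 → L
C(2)+B(1): 3 → D
X(23)+H(7): 30≡4 → E
P(15)+T(19): 34≡8 → I
P(15)+J(9): 24 → Y
K(10)+T(19): 29≡3 → D
O(14)+S(18): 32≡6 → G

TKTLDEIYDG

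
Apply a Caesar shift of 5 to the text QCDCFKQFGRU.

Q(16): 16+5=21 → V
C(2): 2+5=7 → H
D(3): 3+5=8 → I
C(2): 2+5=7 → H
F(5): 5+5=10 → K
K(10): 10+5=15 → P
Q(16): 16+5=21 → V
F(5): 5+5=10 → K
G(6): 6+5=11 → L
R(17): 17+5=22 → W
U(20): 20+5=25 → Z

VHIHKPVKLWZ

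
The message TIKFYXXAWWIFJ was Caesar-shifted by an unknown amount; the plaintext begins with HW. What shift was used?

From the crib: T(19)−H(7)=12, so the shift is 12.

12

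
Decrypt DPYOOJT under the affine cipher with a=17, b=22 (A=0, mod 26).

The inverse of 17 mod 26 is 23, since 17·23=391≡1. Apply D(y)=23·(y−22) mod 26:
D(3): 23·(3−22)=-437≡5 → F
P(15): 23·(15−22)=-161≡21 → V
Y(24): 23·(24−22)=46≡20 → U
O(14): 23·(14−22)=-184≡24 → Y
O(14): 23·(14−22)=-184≡24 → Y
J(9): 23·(9−22)=-299≡13 → N
T(19): 23·(19−22)=-69≡9 → J

FVUYYNJ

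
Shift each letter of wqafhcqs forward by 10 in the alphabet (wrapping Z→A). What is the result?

gakprmac

w(22): 22+10=32≡6 → g
q(16): 16+10=26≡0 → a
a(0): 0+10=10 → k
f(5): 5+10=15 → p
h(7): 7+10=17 → r
c(2): 2+10=12 → m
q(16): 16+10=26≡0 → a
s(18): 18+10=28≡2 → c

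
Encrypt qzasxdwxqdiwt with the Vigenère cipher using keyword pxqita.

fwqaqdluglbwi

Repeat the key across the message: pxqitapxqitap
q(16)+p(15): 31≡5 → f
z(25)+x(23): 48≡22 → w
a(0)+q(16): 16 → q
s(18)+i(8): 26≡0 → a
x(23)+t(19): 42≡16 → q
d(3)+a(0): 3 → d
w(22)+p(15): 37≡11 → l
x(23)+x(23): 46≡20 → u
q(16)+q(16): 32≡6 → g
d(3)+i(8): 11 → l
i(8)+t(19): 27≡1 → b
w(22)+a(0): 22 → w
t(19)+p(15): 34≡8 → i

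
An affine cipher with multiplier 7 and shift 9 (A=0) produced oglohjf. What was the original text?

xhexwas

The inverse of 7 mod 26 is 15, since 7·15=105≡1. Apply D(y)=15·(y−9) mod 26:
o(14): 15·(14−9)=75≡23 → x
g(6): 15·(6−9)=-45≡7 → h
l(11): 15·(11−9)=30≡4 → e
o(14): 15·(14−9)=75≡23 → x
h(7): 15·(7−9)=-30≡22 → w
j(9): 15·(9−9)=0 → a
f(5): 15·(5−9)=-60≡18 → s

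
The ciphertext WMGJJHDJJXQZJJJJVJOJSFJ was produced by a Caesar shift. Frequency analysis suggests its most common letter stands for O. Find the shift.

21

The most frequent ciphertext letter is J (appears 11 times).
J is position 9; O is position 14.
Shift = -5≡21.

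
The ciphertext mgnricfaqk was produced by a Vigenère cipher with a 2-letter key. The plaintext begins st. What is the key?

Subtract each crib letter from the matching ciphertext letter (mod 26):
m(12)−s(18)=-6≡20 → u
g(6)−t(19)=-13≡13 → n

un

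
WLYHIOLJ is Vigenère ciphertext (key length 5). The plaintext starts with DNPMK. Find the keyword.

TYJVY

Subtract each crib letter from the matching ciphertext letter (mod 26):
W(22)−D(3)=19 → T
L(11)−N(13)=-2≡24 → Y
Y(24)−P(15)=9 → J
H(7)−M(12)=-5≡21 → V
I(8)−K(10)=-2≡24 → Y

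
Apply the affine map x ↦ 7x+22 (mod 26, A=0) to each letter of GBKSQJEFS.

G(6): 7·6+22=64≡12 → M
B(1): 7·1+22=29≡3 → D
K(10): 7·10+22=92≡14 → O
S(18): 7·18+22=148≡18 → S
Q(16): 7·16+22=134≡4 → E
J(9): 7·9+22=85≡7 → H
E(4): 7·4+22=50≡24 → Y
F(5): 7·5+22=57≡5 → F
S(18): 7·18+22=148≡18 → S

MDOSEHYFS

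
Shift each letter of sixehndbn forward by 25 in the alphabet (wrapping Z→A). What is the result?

s(18): 18+25=43≡17 → r
i(8): 8+25=33≡7 → h
x(23): 23+25=48≡22 → w
e(4): 4+25=29≡3 → d
h(7): 7+25=32≡6 → g
n(13): 13+25=38≡12 → m
d(3): 3+25=28≡2 → c
b(1): 1+25=26≡0 → a
n(13): 13+25=38≡12 → m

rhwdgmcam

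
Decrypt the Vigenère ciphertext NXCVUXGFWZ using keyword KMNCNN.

DLPTHKWTJX

Repeat the key across the ciphertext: KMNCNNKMNC
N(13)−K(10): 3 → D
X(23)−M(12): 11 → L
C(2)−N(13): -11≡15 → P
V(21)−C(2): 19 → T
U(20)−N(13): 7 → H
X(23)−N(13): 10 → K
G(6)−K(10): -4≡22 → W
F(5)−M(12): -7≡19 → T
W(22)−N(13): 9 → J
Z(25)−C(2): 23 → X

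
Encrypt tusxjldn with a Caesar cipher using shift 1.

t(19): 19+1=20 → u
u(20): 20+1=21 → v
s(18): 18+1=19 → t
x(23): 23+1=24 → y
j(9): 9+1=10 → k
l(11): 11+1=12 → m
d(3): 3+1=4 → e
n(13): 13+1=14 → o

uvtykmeo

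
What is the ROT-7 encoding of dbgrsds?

d(3): 3+7=10 → k
b(1): 1+7=8 → i
g(6): 6+7=13 → n
r(17): 17+7=24 → y
s(18): 18+7=25 → z
d(3): 3+7=10 → k
s(18): 18+7=25 → z

kinyzkz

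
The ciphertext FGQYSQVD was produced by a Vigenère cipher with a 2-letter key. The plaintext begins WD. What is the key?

JD

Subtract each crib letter from the matching ciphertext letter (mod 26):
F(5)−W(22)=-17≡9 → J
G(6)−D(3)=3 → D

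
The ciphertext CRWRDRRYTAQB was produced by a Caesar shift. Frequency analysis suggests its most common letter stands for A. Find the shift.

17

The most frequent ciphertext letter is R (appears 4 times).
R is position 17; A is position 0.
Shift = 17.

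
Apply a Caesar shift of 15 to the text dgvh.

svkw

d(3): 3+15=18 → s
g(6): 6+15=21 → v
v(21): 21+15=36≡10 → k
h(7): 7+15=22 → w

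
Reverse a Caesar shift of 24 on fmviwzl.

f(5): 5−24=-19≡7 → h
m(12): 12−24=-12≡14 → o
v(21): 21−24=-3≡23 → x
i(8): 8−24=-16≡10 → k
w(22): 22−24=-2≡24 → y
z(25): 25−24=1 → b
l(11): 11−24=-13≡13 → n

hoxkybn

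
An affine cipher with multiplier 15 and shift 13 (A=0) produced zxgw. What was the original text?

gsdl

The inverse of 15 mod 26 is 7, since 15·7=105≡1. Apply D(y)=7·(y−13) mod 26:
z(25): 7·(25−13)=84≡6 → g
x(23): 7·(23−13)=70≡18 → s
g(6): 7·(6−13)=-49≡3 → d
w(22): 7·(22−13)=63≡11 → l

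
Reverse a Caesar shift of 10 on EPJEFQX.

E(4): 4−10=-6≡20 → U
P(15): 15−10=5 → F
J(9): 9−10=-1≡25 → Z
E(4): 4−10=-6≡20 → U
F(5): 5−10=-5≡21 → V
Q(16): 16−10=6 → G
X(23): 23−10=13 → N

UFZUVGN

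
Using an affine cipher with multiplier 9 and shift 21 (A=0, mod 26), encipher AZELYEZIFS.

VMFQDFMPOB

A(0): 9·0+21=21 → V
Z(25): 9·25+21=246≡12 → M
E(4): 9·4+21=57≡5 → F
L(11): 9·11+21=120≡16 → Q
Y(24): 9·24+21=237≡3 → D
E(4): 9·4+21=57≡5 → F
Z(25): 9·25+21=246≡12 → M
I(8): 9·8+21=93≡15 → P
F(5): 9·5+21=66≡14 → O
S(18): 9·18+21=183≡1 → B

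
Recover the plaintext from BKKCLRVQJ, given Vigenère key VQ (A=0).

Repeat the key across the ciphertext: VQVQVQVQV
B(1)−V(21): -20≡6 → G
K(10)−Q(16): -6≡20 → U
K(10)−V(21): -11≡15 → P
C(2)−Q(16): -14≡12 → M
L(11)−V(21): -10≡16 → Q
R(17)−Q(16): 1 → B
V(21)−V(21): 0 → A
Q(16)−Q(16): 0 → A
J(9)−V(21): -12≡14 → O

GUPMQBAAO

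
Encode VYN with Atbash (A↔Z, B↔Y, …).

V(21) → E(4)
Y(24) → B(1)
N(13) → M(12)

EBM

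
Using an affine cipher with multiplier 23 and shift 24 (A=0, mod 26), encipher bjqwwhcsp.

vxckkdswf

b(1): 23·1+24=47≡21 → v
j(9): 23·9+24=231≡23 → x
q(16): 23·16+24=392≡2 → c
w(22): 23·22+24=530≡10 → k
w(22): 23·22+24=530≡10 → k
h(7): 23·7+24=185≡3 → d
c(2): 23·2+24=70≡18 → s
s(18): 23·18+24=438≡22 → w
p(15): 23·15+24=369≡5 → f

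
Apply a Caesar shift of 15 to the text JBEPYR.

YQTENG

J(9): 9+15=24 → Y
B(1): 1+15=16 → Q
E(4): 4+15=19 → T
P(15): 15+15=30≡4 → E
Y(24): 24+15=39≡13 → N
R(17): 17+15=32≡6 → G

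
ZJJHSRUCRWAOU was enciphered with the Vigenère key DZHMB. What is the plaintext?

Repeat the key across the ciphertext: DZHMBDZHMBDZH
Z(25)−D(3): 22 → W
J(9)−Z(25): -16≡10 → K
J(9)−H(7): 2 → C
H(7)−M(12): -5≡21 → V
S(18)−B(1): 17 → R
R(17)−D(3): 14 → O
U(20)−Z(25): -5≡21 → V
C(2)−H(7): -5≡21 → V
R(17)−M(12): 5 → F
W(22)−B(1): 21 → V
A(0)−D(3): -3≡23 → X
O(14)−Z(25): -11≡15 → P
U(20)−H(7): 13 → N

WKCVROVVFVXPN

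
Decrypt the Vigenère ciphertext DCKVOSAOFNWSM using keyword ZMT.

Repeat the key across the ciphertext: ZMTZMTZMTZMTZ
D(3)−Z(25): -22≡4 → E
C(2)−M(12): -10≡16 → Q
K(10)−T(19): -9≡17 → R
V(21)−Z(25): -4≡22 → W
O(14)−M(12): 2 → C
S(18)−T(19): -1≡25 → Z
A(0)−Z(25): -25≡1 → B
O(14)−M(12): 2 → C
F(5)−T(19): -14≡12 → M
N(13)−Z(25): -12≡14 → O
W(22)−M(12): 10 → K
S(18)−T(19): -1≡25 → Z
M(12)−Z(25): -13≡13 → N

EQRWCZBCMOKZN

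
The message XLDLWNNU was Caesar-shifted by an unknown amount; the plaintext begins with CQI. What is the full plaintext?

CQIQBSSZ

From the crib: X(23)−C(2)=21, so the shift is 21.
Subtract 21 from each ciphertext letter:
X(23): 23−21=2 → C
L(11): 11−21=-10≡16 → Q
D(3): 3−21=-18≡8 → I
L(11): 11−21=-10≡16 → Q
W(22): 22−21=1 → B
N(13): 13−21=-8≡18 → S
N(13): 13−21=-8≡18 → S
U(20): 20−21=-1≡25 → Z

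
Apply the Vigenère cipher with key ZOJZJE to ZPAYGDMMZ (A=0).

Repeat the key across the message: ZOJZJEZOJ
Z(25)+Z(25): 50≡24 → Y
P(15)+O(14): 29≡3 → D
A(0)+J(9): 9 → J
Y(24)+Z(25): 49≡23 → X
G(6)+J(9): 15 → P
D(3)+E(4): 7 → H
M(12)+Z(25): 37≡11 → L
M(12)+O(14): 26≡0 → A
Z(25)+J(9): 34≡8 → I

YDJXPHLAI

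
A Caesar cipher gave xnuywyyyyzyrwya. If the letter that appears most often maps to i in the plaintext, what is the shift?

16

The most frequent ciphertext letter is y (appears 7 times).
y is position 24; i is position 8.
Shift = 16.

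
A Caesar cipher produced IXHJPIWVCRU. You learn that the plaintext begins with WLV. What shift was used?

From the crib: I(8)−W(22)=-14≡12, so the shift is 12.

12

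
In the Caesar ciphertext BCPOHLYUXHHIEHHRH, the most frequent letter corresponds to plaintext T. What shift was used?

The most frequent ciphertext letter is H (appears 6 times).
H is position 7; T is position 19.
Shift = -12≡14.

14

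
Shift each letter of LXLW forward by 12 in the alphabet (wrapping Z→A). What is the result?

XJXI

L(11): 11+12=23 → X
X(23): 23+12=35≡9 → J
L(11): 11+12=23 → X
W(22): 22+12=34≡8 → I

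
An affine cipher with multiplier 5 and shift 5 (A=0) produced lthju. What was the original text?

wiqgd

The inverse of 5 mod 26 is 21, since 5·21=105≡1. Apply D(y)=21·(y−5) mod 26:
l(11): 21·(11−5)=126≡22 → w
t(19): 21·(19−5)=294≡8 → i
h(7): 21·(7−5)=42≡16 → q
j(9): 21·(9−5)=84≡6 → g
u(20): 21·(20−5)=315≡3 → d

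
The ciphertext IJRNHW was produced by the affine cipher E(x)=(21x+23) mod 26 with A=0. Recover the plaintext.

The inverse of 21 mod 26 is 5, since 21·5=105≡1. Apply D(y)=5·(y−23) mod 26:
I(8): 5·(8−23)=-75≡3 → D
J(9): 5·(9−23)=-70≡8 → I
R(17): 5·(17−23)=-30≡22 → W
N(13): 5·(13−23)=-50≡2 → C
H(7): 5·(7−23)=-80≡24 → Y
W(22): 5·(22−23)=-5≡21 → V

DIWCYV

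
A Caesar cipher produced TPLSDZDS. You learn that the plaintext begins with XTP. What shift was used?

22

From the crib: T(19)−X(23)=-4≡22, so the shift is 22.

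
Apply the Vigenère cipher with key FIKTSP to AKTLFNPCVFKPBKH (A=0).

Repeat the key across the message: FIKTSPFIKTSPFIK
A(0)+F(5): 5 → F
K(10)+I(8): 18 → S
T(19)+K(10): 29≡3 → D
L(11)+T(19): 30≡4 → E
F(5)+S(18): 23 → X
N(13)+P(15): 28≡2 → C
P(15)+F(5): 20 → U
C(2)+I(8): 10 → K
V(21)+K(10): 31≡5 → F
F(5)+T(19): 24 → Y
K(10)+S(18): 28≡2 → C
P(15)+P(15): 30≡4 → E
B(1)+F(5): 6 → G
K(10)+I(8): 18 → S
H(7)+K(10): 17 → R

FSDEXCUKFYCEGSR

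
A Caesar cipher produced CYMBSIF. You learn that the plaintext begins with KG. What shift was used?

From the crib: C(2)−K(10)=-8≡18, so the shift is 18.

18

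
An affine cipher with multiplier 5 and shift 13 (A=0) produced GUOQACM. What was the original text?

The inverse of 5 mod 26 is 21, since 5·21=105≡1. Apply D(y)=21·(y−13) mod 26:
G(6): 21·(6−13)=-147≡9 → J
U(20): 21·(20−13)=147≡17 → R
O(14): 21·(14−13)=21 → V
Q(16): 21·(16−13)=63≡11 → L
A(0): 21·(0−13)=-273≡13 → N
C(2): 21·(2−13)=-231≡3 → D
M(12): 21·(12−13)=-21≡5 → F

JRVLNDF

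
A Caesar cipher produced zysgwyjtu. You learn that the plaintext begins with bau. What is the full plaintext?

bauiyalvw

From the crib: z(25)−b(1)=24, so the shift is 24.
Subtract 24 from each ciphertext letter:
z(25): 25−24=1 → b
y(24): 24−24=0 → a
s(18): 18−24=-6≡20 → u
g(6): 6−24=-18≡8 → i
w(22): 22−24=-2≡24 → y
y(24): 24−24=0 → a
j(9): 9−24=-15≡11 → l
t(19): 19−24=-5≡21 → v
u(20): 20−24=-4≡22 → w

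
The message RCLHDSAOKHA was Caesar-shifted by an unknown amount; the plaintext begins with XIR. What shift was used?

From the crib: R(17)−X(23)=-6≡20, so the shift is 20.

20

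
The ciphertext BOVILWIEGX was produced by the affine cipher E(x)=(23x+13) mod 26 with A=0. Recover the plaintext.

The inverse of 23 mod 26 is 17, since 23·17=391≡1. Apply D(y)=17·(y−13) mod 26:
B(1): 17·(1−13)=-204≡4 → E
O(14): 17·(14−13)=17 → R
V(21): 17·(21−13)=136≡6 → G
I(8): 17·(8−13)=-85≡19 → T
L(11): 17·(11−13)=-34≡18 → S
W(22): 17·(22−13)=153≡23 → X
I(8): 17·(8−13)=-85≡19 → T
E(4): 17·(4−13)=-153≡3 → D
G(6): 17·(6−13)=-119≡11 → L
X(23): 17·(23−13)=170≡14 → O

ERGTSXTDLO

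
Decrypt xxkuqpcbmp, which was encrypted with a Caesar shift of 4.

x(23): 23−4=19 → t
x(23): 23−4=19 → t
k(10): 10−4=6 → g
u(20): 20−4=16 → q
q(16): 16−4=12 → m
p(15): 15−4=11 → l
c(2): 2−4=-2≡24 → y
b(1): 1−4=-3≡23 → x
m(12): 12−4=8 → i
p(15): 15−4=11 → l

ttgqmlyxil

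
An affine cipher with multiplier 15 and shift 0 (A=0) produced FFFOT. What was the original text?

The inverse of 15 mod 26 is 7, since 15·7=105≡1. Apply D(y)=7·(y−0) mod 26:
F(5): 7·(5−0)=35≡9 → J
F(5): 7·(5−0)=35≡9 → J
F(5): 7·(5−0)=35≡9 → J
O(14): 7·(14−0)=98≡20 → U
T(19): 7·(19−0)=133≡3 → D

JJJUD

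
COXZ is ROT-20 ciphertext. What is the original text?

IUDF

C(2): 2−20=-18≡8 → I
O(14): 14−20=-6≡20 → U
X(23): 23−20=3 → D
Z(25): 25−20=5 → F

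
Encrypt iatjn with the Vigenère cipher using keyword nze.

vzxwm

Repeat the key across the message: nzenz
i(8)+n(13): 21 → v
a(0)+z(25): 25 → z
t(19)+e(4): 23 → x
j(9)+n(13): 22 → w
n(13)+z(25): 38≡12 → m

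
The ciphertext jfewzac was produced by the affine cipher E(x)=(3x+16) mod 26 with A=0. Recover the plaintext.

The inverse of 3 mod 26 is 9, since 3·9=27≡1. Apply D(y)=9·(y−16) mod 26:
j(9): 9·(9−16)=-63≡15 → p
f(5): 9·(5−16)=-99≡5 → f
e(4): 9·(4−16)=-108≡22 → w
w(22): 9·(22−16)=54≡2 → c
z(25): 9·(25−16)=81≡3 → d
a(0): 9·(0−16)=-144≡12 → m
c(2): 9·(2−16)=-126≡4 → e

pfwcdme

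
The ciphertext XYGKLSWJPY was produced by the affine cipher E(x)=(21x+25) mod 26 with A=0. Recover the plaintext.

QVJDIRLYCV

The inverse of 21 mod 26 is 5, since 21·5=105≡1. Apply D(y)=5·(y−25) mod 26:
X(23): 5·(23−25)=-10≡16 → Q
Y(24): 5·(24−25)=-5≡21 → V
G(6): 5·(6−25)=-95≡9 → J
K(10): 5·(10−25)=-75≡3 → D
L(11): 5·(11−25)=-70≡8 → I
S(18): 5·(18−25)=-35≡17 → R
W(22): 5·(22−25)=-15≡11 → L
J(9): 5·(9−25)=-80≡24 → Y
P(15): 5·(15−25)=-50≡2 → C
Y(24): 5·(24−25)=-5≡21 → V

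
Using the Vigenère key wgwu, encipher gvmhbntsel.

Repeat the key across the message: wgwuwgwuwg
g(6)+w(22): 28≡2 → c
v(21)+g(6): 27≡1 → b
m(12)+w(22): 34≡8 → i
h(7)+u(20): 27≡1 → b
b(1)+w(22): 23 → x
n(13)+g(6): 19 → t
t(19)+w(22): 41≡15 → p
s(18)+u(20): 38≡12 → m
e(4)+w(22): 26≡0 → a
l(11)+g(6): 17 → r

cbibxtpmar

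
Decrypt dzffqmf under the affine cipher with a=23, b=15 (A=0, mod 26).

The inverse of 23 mod 26 is 17, since 23·17=391≡1. Apply D(y)=17·(y−15) mod 26:
d(3): 17·(3−15)=-204≡4 → e
z(25): 17·(25−15)=170≡14 → o
f(5): 17·(5−15)=-170≡12 → m
f(5): 17·(5−15)=-170≡12 → m
q(16): 17·(16−15)=17 → r
m(12): 17·(12−15)=-51≡1 → b
f(5): 17·(5−15)=-170≡12 → m

eommrbm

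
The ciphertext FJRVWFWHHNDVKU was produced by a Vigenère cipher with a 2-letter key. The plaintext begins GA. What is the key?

ZJ

Subtract each crib letter from the matching ciphertext letter (mod 26):
F(5)−G(6)=-1≡25 → Z
J(9)−A(0)=9 → J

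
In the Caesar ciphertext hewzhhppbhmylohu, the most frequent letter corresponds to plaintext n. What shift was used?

20

The most frequent ciphertext letter is h (appears 5 times).
h is position 7; n is position 13.
Shift = -6≡20.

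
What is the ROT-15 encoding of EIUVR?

E(4): 4+15=19 → T
I(8): 8+15=23 → X
U(20): 20+15=35≡9 → J
V(21): 21+15=36≡10 → K
R(17): 17+15=32≡6 → G

TXJKG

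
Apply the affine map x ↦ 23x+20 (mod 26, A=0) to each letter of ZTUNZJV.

Z(25): 23·25+20=595≡23 → X
T(19): 23·19+20=457≡15 → P
U(20): 23·20+20=480≡12 → M
N(13): 23·13+20=319≡7 → H
Z(25): 23·25+20=595≡23 → X
J(9): 23·9+20=227≡19 → T
V(21): 23·21+20=503≡9 → J

XPMHXTJ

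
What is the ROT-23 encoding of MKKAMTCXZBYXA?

JHHXJQZUWYVUX

M(12): 12+23=35≡9 → J
K(10): 10+23=33≡7 → H
K(10): 10+23=33≡7 → H
A(0): 0+23=23 → X
M(12): 12+23=35≡9 → J
T(19): 19+23=42≡16 → Q
C(2): 2+23=25 → Z
X(23): 23+23=46≡20 → U
Z(25): 25+23=48≡22 → W
B(1): 1+23=24 → Y
Y(24): 24+23=47≡21 → V
X(23): 23+23=46≡20 → U
A(0): 0+23=23 → X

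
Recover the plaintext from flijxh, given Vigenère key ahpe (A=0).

Repeat the key across the ciphertext: ahpeah
f(5)−a(0): 5 → f
l(11)−h(7): 4 → e
i(8)−p(15): -7≡19 → t
j(9)−e(4): 5 → f
x(23)−a(0): 23 → x
h(7)−h(7): 0 → a

fetfxa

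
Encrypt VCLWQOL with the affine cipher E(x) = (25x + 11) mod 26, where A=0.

QJAPVXA

V(21): 25·21+11=536≡16 → Q
C(2): 25·2+11=61≡9 → J
L(11): 25·11+11=286≡0 → A
W(22): 25·22+11=561≡15 → P
Q(16): 25·16+11=411≡21 → V
O(14): 25·14+11=361≡23 → X
L(11): 25·11+11=286≡0 → A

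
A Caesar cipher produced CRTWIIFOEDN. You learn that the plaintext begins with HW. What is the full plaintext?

From the crib: C(2)−H(7)=-5≡21, so the shift is 21.
Subtract 21 from each ciphertext letter:
C(2): 2−21=-19≡7 → H
R(17): 17−21=-4≡22 → W
T(19): 19−21=-2≡24 → Y
W(22): 22−21=1 → B
I(8): 8−21=-13≡13 → N
I(8): 8−21=-13≡13 → N
F(5): 5−21=-16≡10 → K
O(14): 14−21=-7≡19 → T
E(4): 4−21=-17≡9 → J
D(3): 3−21=-18≡8 → I
N(13): 13−21=-8≡18 → S

HWYBNNKTJIS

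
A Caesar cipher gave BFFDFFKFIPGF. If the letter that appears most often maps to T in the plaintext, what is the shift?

The most frequent ciphertext letter is F (appears 6 times).
F is position 5; T is position 19.
Shift = -14≡12.

12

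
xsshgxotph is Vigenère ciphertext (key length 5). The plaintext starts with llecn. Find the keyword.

Subtract each crib letter from the matching ciphertext letter (mod 26):
x(23)−l(11)=12 → m
s(18)−l(11)=7 → h
s(18)−e(4)=14 → o
h(7)−c(2)=5 → f
g(6)−n(13)=-7≡19 → t

mhoft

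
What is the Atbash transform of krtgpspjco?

pigtkhkqxl

k(10) → p(15)
r(17) → i(8)
t(19) → g(6)
g(6) → t(19)
p(15) → k(10)
s(18) → h(7)
p(15) → k(10)
j(9) → q(16)
c(2) → x(23)
o(14) → l(11)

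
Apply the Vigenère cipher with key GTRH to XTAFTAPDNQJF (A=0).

Repeat the key across the message: GTRHGTRHGTRH
X(23)+G(6): 29≡3 → D
T(19)+T(19): 38≡12 → M
A(0)+R(17): 17 → R
F(5)+H(7): 12 → M
T(19)+G(6): 25 → Z
A(0)+T(19): 19 → T
P(15)+R(17): 32≡6 → G
D(3)+H(7): 10 → K
N(13)+G(6): 19 → T
Q(16)+T(19): 35≡9 → J
J(9)+R(17): 26≡0 → A
F(5)+H(7): 12 → M

DMRMZTGKTJAM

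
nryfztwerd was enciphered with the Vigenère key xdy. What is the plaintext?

Repeat the key across the ciphertext: xdyxdyxdyx
n(13)−x(23): -10≡16 → q
r(17)−d(3): 14 → o
y(24)−y(24): 0 → a
f(5)−x(23): -18≡8 → i
z(25)−d(3): 22 → w
t(19)−y(24): -5≡21 → v
w(22)−x(23): -1≡25 → z
e(4)−d(3): 1 → b
r(17)−y(24): -7≡19 → t
d(3)−x(23): -20≡6 → g

qoaiwvzbtg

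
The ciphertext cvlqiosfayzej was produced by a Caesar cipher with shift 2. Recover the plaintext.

atjogmqdywxch

c(2): 2−2=0 → a
v(21): 21−2=19 → t
l(11): 11−2=9 → j
q(16): 16−2=14 → o
i(8): 8−2=6 → g
o(14): 14−2=12 → m
s(18): 18−2=16 → q
f(5): 5−2=3 → d
a(0): 0−2=-2≡24 → y
y(24): 24−2=22 → w
z(25): 25−2=23 → x
e(4): 4−2=2 → c
j(9): 9−2=7 → h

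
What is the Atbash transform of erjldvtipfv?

e(4) → v(21)
r(17) → i(8)
j(9) → q(16)
l(11) → o(14)
d(3) → w(22)
v(21) → e(4)
t(19) → g(6)
i(8) → r(17)
p(15) → k(10)
f(5) → u(20)
v(21) → e(4)

viqowegrkue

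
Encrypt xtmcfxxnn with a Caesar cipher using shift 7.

x(23): 23+7=30≡4 → e
t(19): 19+7=26≡0 → a
m(12): 12+7=19 → t
c(2): 2+7=9 → j
f(5): 5+7=12 → m
x(23): 23+7=30≡4 → e
x(23): 23+7=30≡4 → e
n(13): 13+7=20 → u
n(13): 13+7=20 → u

eatjmeeuu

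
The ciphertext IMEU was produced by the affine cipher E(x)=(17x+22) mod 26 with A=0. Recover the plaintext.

The inverse of 17 mod 26 is 23, since 17·23=391≡1. Apply D(y)=23·(y−22) mod 26:
I(8): 23·(8−22)=-322≡16 → Q
M(12): 23·(12−22)=-230≡4 → E
E(4): 23·(4−22)=-414≡2 → C
U(20): 23·(20−22)=-46≡6 → G

QECG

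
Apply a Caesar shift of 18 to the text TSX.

T(19): 19+18=37≡11 → L
S(18): 18+18=36≡10 → K
X(23): 23+18=41≡15 → P

LKP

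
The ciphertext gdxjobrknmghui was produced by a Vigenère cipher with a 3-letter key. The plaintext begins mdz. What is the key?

Subtract each crib letter from the matching ciphertext letter (mod 26):
g(6)−m(12)=-6≡20 → u
d(3)−d(3)=0 → a
x(23)−z(25)=-2≡24 → y

uay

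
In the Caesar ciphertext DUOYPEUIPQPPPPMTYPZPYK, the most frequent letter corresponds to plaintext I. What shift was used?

The most frequent ciphertext letter is P (appears 8 times).
P is position 15; I is position 8.
Shift = 7.

7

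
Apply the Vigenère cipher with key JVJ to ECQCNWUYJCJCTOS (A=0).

NXZLIFDTSLELCJB

Repeat the key across the message: JVJJVJJVJJVJJVJ
E(4)+J(9): 13 → N
C(2)+V(21): 23 → X
Q(16)+J(9): 25 → Z
C(2)+J(9): 11 → L
N(13)+V(21): 34≡8 → I
W(22)+J(9): 31≡5 → F
U(20)+J(9): 29≡3 → D
Y(24)+V(21): 45≡19 → T
J(9)+J(9): 18 → S
C(2)+J(9): 11 → L
J(9)+V(21): 30≡4 → E
C(2)+J(9): 11 → L
T(19)+J(9): 28≡2 → C
O(14)+V(21): 35≡9 → J
S(18)+J(9): 27≡1 → B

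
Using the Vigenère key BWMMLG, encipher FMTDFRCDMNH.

GIFPQXDZYZS

Repeat the key across the message: BWMMLGBWMML
F(5)+B(1): 6 → G
M(12)+W(22): 34≡8 → I
T(19)+M(12): 31≡5 → F
D(3)+M(12): 15 → P
F(5)+L(11): 16 → Q
R(17)+G(6): 23 → X
C(2)+B(1): 3 → D
D(3)+W(22): 25 → Z
M(12)+M(12): 24 → Y
N(13)+M(12): 25 → Z
H(7)+L(11): 18 → S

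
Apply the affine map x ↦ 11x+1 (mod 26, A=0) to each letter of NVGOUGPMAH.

OYPZNPKDBA

N(13): 11·13+1=144≡14 → O
V(21): 11·21+1=232≡24 → Y
G(6): 11·6+1=67≡15 → P
O(14): 11·14+1=155≡25 → Z
U(20): 11·20+1=221≡13 → N
G(6): 11·6+1=67≡15 → P
P(15): 11·15+1=166≡10 → K
M(12): 11·12+1=133≡3 → D
A(0): 11·0+1=1 → B
H(7): 11·7+1=78≡0 → A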